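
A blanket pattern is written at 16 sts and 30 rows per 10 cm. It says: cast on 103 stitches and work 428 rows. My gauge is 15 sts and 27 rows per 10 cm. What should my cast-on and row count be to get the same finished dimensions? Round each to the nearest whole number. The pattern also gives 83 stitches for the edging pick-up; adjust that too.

Stitches: 103 × 15/16 = 96.56 → 97.
Rows: 428 × 27/30 = 385.20 → 385.
edging pick-up: 83 × 15/16 = 77.81 → 78.

Cast on 97 stitches; work 385 rows; edging pick-up 78 stitches.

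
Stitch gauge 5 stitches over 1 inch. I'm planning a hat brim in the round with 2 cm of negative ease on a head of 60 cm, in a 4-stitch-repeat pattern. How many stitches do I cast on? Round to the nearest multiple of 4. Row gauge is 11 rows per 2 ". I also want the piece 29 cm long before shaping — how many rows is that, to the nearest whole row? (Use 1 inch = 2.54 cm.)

Cast on 116 stitches; work 63 rows.

Finished = 60 − 2 = 58 cm.
58 cm × 1/2.54 = 22.83 inches.
5/1 = 5 sts per in; 22.83 × 5 = 114.17 sts.
Nearest multiple of 4 → 116.
29 cm = 11.42 inches; × 5.5 = 62.80 → 63 rows.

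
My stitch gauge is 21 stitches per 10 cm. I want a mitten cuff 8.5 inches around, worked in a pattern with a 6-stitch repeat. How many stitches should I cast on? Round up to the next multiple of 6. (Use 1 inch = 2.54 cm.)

8.5 in = 8.5 × 2.54 = 21.59 cm.
21 / 10 = 2.1 sts/cm.
21.59 × 2.1 = 45.34 sts.
→ 48.

48 stitches.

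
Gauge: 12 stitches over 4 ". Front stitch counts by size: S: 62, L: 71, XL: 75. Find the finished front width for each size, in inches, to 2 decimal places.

12/4 = 3 sts per in.
S: 62 / 3 = 20.667 → 20.67 in.
L: 71 / 3 = 23.667 → 23.67 in.
XL: 75 / 3 = 25.000 → 25.00 in.

S 20.67 inches; L 23.67 inches; XL 25.00 inches.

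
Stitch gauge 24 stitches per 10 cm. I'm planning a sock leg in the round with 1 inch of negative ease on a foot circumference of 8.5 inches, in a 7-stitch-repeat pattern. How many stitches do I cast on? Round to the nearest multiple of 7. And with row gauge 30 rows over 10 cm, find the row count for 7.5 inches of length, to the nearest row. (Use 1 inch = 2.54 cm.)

Cast on 49 stitches; work 57 rows.

Finished = 8.5 − 1 = 7.5 inches.
7.5 inches × 2.54 = 19.05 cm.
24/10 = 2.4 sts per cm; 19.05 × 2.4 = 45.72 sts.
Nearest multiple of 7 → 49.
7.5 inches = 19.05 cm; × 3 = 57.15 → 57 rows.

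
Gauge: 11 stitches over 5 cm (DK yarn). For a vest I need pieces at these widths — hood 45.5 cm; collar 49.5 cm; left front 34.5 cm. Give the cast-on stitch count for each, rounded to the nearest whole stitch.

hood 100; collar 109; left front 76.

Rate = 11/5 = 2.2 sts per cm.
hood: 45.5 × 2.2 = 100.10 → 100.
collar: 49.5 × 2.2 = 108.90 → 109.
left front: 34.5 × 2.2 = 75.90 → 76.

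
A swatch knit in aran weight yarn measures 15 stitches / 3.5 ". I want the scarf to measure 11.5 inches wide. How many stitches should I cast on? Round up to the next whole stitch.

CO 50 sts.

15 stitches / 3.5 in = 4.286 stitches per inch.
11.5 × 4.286 = 49.29 stitches.
Round up → 50.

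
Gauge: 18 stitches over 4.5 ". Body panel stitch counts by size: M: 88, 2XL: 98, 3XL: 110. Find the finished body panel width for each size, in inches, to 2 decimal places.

18/4.5 = 4 sts per in.
M: 88 / 4 = 22.000 → 22.00 in.
2XL: 98 / 4 = 24.500 → 24.50 in.
3XL: 110 / 4 = 27.500 → 27.50 in.

M 22.00 inches; 2XL 24.50 inches; 3XL 27.50 inches.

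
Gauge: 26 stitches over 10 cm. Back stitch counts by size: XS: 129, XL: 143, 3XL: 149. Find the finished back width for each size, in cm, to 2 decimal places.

26/10 = 2.6 sts per cm.
XS: 129 / 2.6 = 49.615 → 49.62 cm.
XL: 143 / 2.6 = 55.000 → 55.00 cm.
3XL: 149 / 2.6 = 57.308 → 57.31 cm.

XS 49.62 cm; XL 55.00 cm; 3XL 57.31 cm.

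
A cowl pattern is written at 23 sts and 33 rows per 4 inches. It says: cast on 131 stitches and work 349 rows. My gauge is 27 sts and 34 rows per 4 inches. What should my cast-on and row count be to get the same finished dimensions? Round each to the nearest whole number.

Stitches: 131 × 27/23 = 153.78 → 154.
Rows: 349 × 34/33 = 359.58 → 360.

Cast on 154 stitches; work 360 rows.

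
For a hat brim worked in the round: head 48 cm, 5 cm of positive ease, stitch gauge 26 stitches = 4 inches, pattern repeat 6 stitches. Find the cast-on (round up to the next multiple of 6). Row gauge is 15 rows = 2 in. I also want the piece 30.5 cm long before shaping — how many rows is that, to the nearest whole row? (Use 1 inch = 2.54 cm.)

Finished = 48 + 5 = 53 cm.
53 cm × 1/2.54 = 20.87 inches.
26/4 = 6.5 sts per in; 20.87 × 6.5 = 135.63 sts.
Next multiple of 6 → 138.
30.5 cm = 12.01 inches; × 7.5 = 90.06 → 90 rows.

Cast on 138 stitches; work 90 rows.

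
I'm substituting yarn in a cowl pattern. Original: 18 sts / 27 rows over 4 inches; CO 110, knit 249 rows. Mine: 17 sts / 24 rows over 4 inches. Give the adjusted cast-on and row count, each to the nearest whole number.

Stitches: 110 × 17/18 = 103.89 → 104.
Rows: 249 × 24/27 = 221.33 → 221.

Cast on 104 stitches; work 221 rows.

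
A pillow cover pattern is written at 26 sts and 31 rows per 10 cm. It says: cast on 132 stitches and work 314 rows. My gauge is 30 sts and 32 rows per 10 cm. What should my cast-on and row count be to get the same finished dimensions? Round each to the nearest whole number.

Stitches: 132 × 30/26 = 152.31 → 152.
Rows: 314 × 32/31 = 324.13 → 324.

Cast on 152 stitches; work 324 rows.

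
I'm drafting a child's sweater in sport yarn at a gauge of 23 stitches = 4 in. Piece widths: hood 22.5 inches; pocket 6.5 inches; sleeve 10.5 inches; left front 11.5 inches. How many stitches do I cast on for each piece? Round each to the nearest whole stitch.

hood 129; pocket 37; sleeve 60; left front 66.

Rate = 23/4 = 5.75 sts per in.
hood: 22.5 × 5.75 = 129.38 → 129.
pocket: 6.5 × 5.75 = 37.38 → 37.
sleeve: 10.5 × 5.75 = 60.38 → 60.
left front: 11.5 × 5.75 = 66.12 → 66.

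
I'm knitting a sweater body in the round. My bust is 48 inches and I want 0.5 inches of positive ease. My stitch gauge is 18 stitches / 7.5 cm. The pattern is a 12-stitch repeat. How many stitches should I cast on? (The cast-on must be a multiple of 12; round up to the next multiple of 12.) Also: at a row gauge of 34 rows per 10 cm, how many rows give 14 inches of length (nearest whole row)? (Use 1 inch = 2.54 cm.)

Finished = 48 + 0.5 = 48.5 inches.
48.5 inches × 2.54 = 123.19 cm.
18/7.5 = 2.4 sts per cm; 123.19 × 2.4 = 295.66 sts.
Next multiple of 12 → 300.
14 inches = 35.56 cm; × 3.4 = 120.90 → 121 rows.

Cast on 300 stitches; work 121 rows.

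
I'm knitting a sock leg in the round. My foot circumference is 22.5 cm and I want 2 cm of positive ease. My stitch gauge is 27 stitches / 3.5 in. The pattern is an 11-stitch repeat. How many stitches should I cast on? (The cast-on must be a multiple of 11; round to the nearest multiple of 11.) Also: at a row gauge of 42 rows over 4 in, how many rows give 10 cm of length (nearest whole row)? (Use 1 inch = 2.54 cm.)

Finished = 22.5 + 2 = 24.5 cm.
24.5 cm × 1/2.54 = 9.65 inches.
27/3.5 = 7.714 sts per in; 9.65 × 7.714 = 74.41 sts.
Nearest multiple of 11 → 77.
10 cm = 3.94 inches; × 10.5 = 41.34 → 41 rows.

Cast on 77 stitches; work 41 rows.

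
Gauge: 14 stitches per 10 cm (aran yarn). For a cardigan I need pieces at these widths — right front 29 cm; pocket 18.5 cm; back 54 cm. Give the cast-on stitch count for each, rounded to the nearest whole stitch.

right front 41; pocket 26; back 76.

Rate = 14/10 = 1.4 sts per cm.
right front: 29 × 1.4 = 40.60 → 41.
pocket: 18.5 × 1.4 = 25.90 → 26.
back: 54 × 1.4 = 75.60 → 76.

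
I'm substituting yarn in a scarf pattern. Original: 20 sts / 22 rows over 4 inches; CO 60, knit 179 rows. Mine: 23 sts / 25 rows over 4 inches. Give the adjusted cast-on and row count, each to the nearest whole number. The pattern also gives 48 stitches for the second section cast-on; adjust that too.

Cast on 69 stitches; work 203 rows; second section cast-on 55 stitches.

Stitches: 60 × 23/20 = 69.00 → 69.
Rows: 179 × 25/22 = 203.41 → 203.
second section cast-on: 48 × 23/20 = 55.20 → 55.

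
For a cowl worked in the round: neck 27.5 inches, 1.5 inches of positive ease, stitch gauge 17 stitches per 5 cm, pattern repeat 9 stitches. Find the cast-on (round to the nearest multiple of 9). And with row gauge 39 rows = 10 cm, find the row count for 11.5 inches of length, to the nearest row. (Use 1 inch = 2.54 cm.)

Finished = 27.5 + 1.5 = 29 inches.
29 inches × 2.54 = 73.66 cm.
17/5 = 3.4 sts per cm; 73.66 × 3.4 = 250.44 sts.
Nearest multiple of 9 → 252.
11.5 inches = 29.21 cm; × 3.9 = 113.92 → 114 rows.

Cast on 252 stitches; work 114 rows.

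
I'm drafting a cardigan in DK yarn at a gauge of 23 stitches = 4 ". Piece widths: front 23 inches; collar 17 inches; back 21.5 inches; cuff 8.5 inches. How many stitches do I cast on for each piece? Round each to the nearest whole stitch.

Rate = 23/4 = 5.75 sts per in.
front: 23 × 5.75 = 132.25 → 132.
collar: 17 × 5.75 = 97.75 → 98.
back: 21.5 × 5.75 = 123.62 → 124.
cuff: 8.5 × 5.75 = 48.88 → 49.

front 132; collar 98; back 124; cuff 49.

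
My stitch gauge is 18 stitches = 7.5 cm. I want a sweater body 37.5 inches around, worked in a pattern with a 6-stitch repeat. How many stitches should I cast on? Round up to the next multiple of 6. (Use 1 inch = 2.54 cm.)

234 stitches.

37.5 in = 37.5 × 2.54 = 95.25 cm.
18 / 7.5 = 2.4 sts/cm.
95.25 × 2.4 = 228.60 sts.
→ 234.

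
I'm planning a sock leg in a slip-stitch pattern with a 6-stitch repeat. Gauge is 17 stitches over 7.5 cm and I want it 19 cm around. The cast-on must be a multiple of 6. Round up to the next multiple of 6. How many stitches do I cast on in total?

48 stitches.

17 / 7.5 = 2.267 sts per cm.
19 × 2.267 = 43.07 sts.
Next multiple of 6: 48.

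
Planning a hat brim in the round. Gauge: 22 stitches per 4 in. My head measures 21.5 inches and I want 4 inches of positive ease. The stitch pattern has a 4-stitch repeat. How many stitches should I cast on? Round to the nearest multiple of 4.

140 stitches.

Finished = 21.5 + 4 = 25.5 inches.
22 / 4 = 5.5 sts/in.
25.5 × 5.5 = 140.25 sts.
Nearest multiple of 4: 140.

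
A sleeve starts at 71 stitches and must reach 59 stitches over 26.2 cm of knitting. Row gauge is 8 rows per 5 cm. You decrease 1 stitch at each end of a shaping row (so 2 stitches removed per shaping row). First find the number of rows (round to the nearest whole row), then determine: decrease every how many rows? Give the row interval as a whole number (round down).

Rows = 26.2 × 1.6 = 41.9 → 42 rows.
Stitches to remove: 12 → 6 shaping rows (at 2 st each).
42 / 6 = 7.00 → every 7 rows.

Decrease every 7th row.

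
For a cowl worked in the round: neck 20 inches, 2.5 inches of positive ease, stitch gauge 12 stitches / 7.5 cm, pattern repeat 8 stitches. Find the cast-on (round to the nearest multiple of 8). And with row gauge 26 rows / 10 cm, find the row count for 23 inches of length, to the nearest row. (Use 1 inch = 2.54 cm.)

Cast on 88 stitches; work 152 rows.

Finished = 20 + 2.5 = 22.5 inches.
22.5 inches × 2.54 = 57.15 cm.
12/7.5 = 1.6 sts per cm; 57.15 × 1.6 = 91.44 sts.
Nearest multiple of 8 → 88.
23 inches = 58.42 cm; × 2.6 = 151.89 → 152 rows.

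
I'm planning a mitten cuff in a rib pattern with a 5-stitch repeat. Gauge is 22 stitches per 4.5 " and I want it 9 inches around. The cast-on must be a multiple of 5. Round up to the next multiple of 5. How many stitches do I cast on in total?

CO 45 sts.

22 / 4.5 = 4.889 sts per inch.
9 × 4.889 = 44.00 sts.
Next multiple of 5: 45.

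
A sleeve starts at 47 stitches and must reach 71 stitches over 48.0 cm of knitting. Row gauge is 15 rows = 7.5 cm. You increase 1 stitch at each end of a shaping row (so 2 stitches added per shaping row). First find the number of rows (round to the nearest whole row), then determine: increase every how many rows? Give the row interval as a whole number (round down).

Rows = 48.0 × 2 = 96.0 → 96 rows.
Stitches to add: 24 → 12 shaping rows (at 2 st each).
96 / 12 = 8.00 → every 8 rows.

Increase every 8th row.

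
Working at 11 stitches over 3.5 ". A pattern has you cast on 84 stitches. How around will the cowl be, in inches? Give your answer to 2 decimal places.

11 stitches / 3.5 inch = 3.143 stitches per inch.
84 / 3.143 = 26.727 inches.

26.73 inches.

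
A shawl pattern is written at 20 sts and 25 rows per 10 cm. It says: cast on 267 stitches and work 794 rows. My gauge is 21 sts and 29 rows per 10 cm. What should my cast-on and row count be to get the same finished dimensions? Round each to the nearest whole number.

Cast on 280 stitches; work 921 rows.

Stitches: 267 × 21/20 = 280.35 → 280.
Rows: 794 × 29/25 = 921.04 → 921.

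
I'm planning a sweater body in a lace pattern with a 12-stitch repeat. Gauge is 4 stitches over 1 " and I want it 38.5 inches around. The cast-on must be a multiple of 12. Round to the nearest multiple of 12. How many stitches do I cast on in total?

156 stitches.

4 / 1 = 4 sts per inch.
38.5 × 4 = 154.00 sts.
Nearest multiple of 12: 156.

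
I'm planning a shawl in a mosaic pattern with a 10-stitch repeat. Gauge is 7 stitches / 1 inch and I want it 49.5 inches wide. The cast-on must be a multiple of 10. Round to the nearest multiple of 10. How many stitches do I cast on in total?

7 / 1 = 7 sts per inch.
49.5 × 7 = 346.50 sts.
Nearest multiple of 10: 350.

350 stitches.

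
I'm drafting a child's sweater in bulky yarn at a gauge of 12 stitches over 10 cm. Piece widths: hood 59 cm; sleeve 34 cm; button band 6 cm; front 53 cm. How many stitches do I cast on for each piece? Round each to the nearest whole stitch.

Rate = 12/10 = 1.2 sts per cm.
hood: 59 × 1.2 = 70.80 → 71.
sleeve: 34 × 1.2 = 40.80 → 41.
button band: 6 × 1.2 = 7.20 → 7.
front: 53 × 1.2 = 63.60 → 64.

hood 71; sleeve 41; button band 7; front 64.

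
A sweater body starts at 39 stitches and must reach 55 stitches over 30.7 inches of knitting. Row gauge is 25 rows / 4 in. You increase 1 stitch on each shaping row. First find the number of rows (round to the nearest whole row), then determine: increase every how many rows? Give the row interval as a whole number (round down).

Increase every 12th row.

Rows = 30.7 × 6.25 = 191.9 → 192 rows.
Stitches to add: 16 → 16 shaping rows (at 1 st each).
192 / 16 = 12.00 → every 12 rows.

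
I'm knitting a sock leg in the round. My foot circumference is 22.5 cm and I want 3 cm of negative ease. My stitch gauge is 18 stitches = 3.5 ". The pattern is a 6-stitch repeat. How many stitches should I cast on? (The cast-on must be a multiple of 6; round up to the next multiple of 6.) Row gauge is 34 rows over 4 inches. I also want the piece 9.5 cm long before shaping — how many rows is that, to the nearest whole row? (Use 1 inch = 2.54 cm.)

Cast on 42 stitches; work 32 rows.

Finished = 22.5 − 3 = 19.5 cm.
19.5 cm × 1/2.54 = 7.68 inches.
18/3.5 = 5.143 sts per in; 7.68 × 5.143 = 39.48 sts.
Next multiple of 6 → 42.
9.5 cm = 3.74 inches; × 8.5 = 31.79 → 32 rows.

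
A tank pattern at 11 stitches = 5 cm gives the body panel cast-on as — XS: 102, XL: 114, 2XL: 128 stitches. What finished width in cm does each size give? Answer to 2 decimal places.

XS 46.36 cm; XL 51.82 cm; 2XL 58.18 cm.

11/5 = 2.2 sts per cm.
XS: 102 / 2.2 = 46.364 → 46.36 cm.
XL: 114 / 2.2 = 51.818 → 51.82 cm.
2XL: 128 / 2.2 = 58.182 → 58.18 cm.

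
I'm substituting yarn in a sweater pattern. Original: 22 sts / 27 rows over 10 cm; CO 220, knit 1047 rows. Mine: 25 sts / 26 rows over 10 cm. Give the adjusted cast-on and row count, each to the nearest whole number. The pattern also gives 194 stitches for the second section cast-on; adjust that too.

Stitches: 220 × 25/22 = 250.00 → 250.
Rows: 1047 × 26/27 = 1008.22 → 1008.
second section cast-on: 194 × 25/22 = 220.45 → 220.

Cast on 250 stitches; work 1008 rows; second section cast-on 220 stitches.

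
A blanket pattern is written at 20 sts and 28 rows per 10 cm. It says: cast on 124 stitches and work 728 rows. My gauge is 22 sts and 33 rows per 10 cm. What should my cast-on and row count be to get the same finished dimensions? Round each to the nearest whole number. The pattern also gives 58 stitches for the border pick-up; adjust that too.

Cast on 136 stitches; work 858 rows; border pick-up 64 stitches.

Stitches: 124 × 22/20 = 136.40 → 136.
Rows: 728 × 33/28 = 858.00 → 858.
border pick-up: 58 × 22/20 = 63.80 → 64.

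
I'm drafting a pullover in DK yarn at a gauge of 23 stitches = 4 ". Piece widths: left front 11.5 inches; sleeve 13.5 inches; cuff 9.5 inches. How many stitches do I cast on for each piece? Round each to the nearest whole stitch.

left front 66; sleeve 78; cuff 55.

Rate = 23/4 = 5.75 sts per in.
left front: 11.5 × 5.75 = 66.12 → 66.
sleeve: 13.5 × 5.75 = 77.62 → 78.
cuff: 9.5 × 5.75 = 54.62 → 55.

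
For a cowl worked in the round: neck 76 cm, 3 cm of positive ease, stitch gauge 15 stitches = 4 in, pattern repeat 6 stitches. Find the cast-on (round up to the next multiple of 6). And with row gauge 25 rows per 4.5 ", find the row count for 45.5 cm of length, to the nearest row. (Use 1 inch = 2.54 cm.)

Finished = 76 + 3 = 79 cm.
79 cm × 1/2.54 = 31.10 inches.
15/4 = 3.75 sts per in; 31.10 × 3.75 = 116.63 sts.
Next multiple of 6 → 120.
45.5 cm = 17.91 inches; × 5.556 = 99.52 → 100 rows.

Cast on 120 stitches; work 100 rows.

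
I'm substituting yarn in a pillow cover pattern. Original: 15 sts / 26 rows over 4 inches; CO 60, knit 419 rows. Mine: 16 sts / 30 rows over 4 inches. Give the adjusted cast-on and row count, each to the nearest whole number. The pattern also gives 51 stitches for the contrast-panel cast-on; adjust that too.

Cast on 64 stitches; work 483 rows; contrast-panel cast-on 54 stitches.

Stitches: 60 × 16/15 = 64.00 → 64.
Rows: 419 × 30/26 = 483.46 → 483.
contrast-panel cast-on: 51 × 16/15 = 54.40 → 54.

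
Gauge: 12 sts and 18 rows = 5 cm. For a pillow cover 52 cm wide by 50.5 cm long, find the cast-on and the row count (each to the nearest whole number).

Cast on 125 stitches and work 182 rows.

Stitch gauge = 12/5 = 2.4 sts/cm; 52 × 2.4 = 124.80 → 125 sts.
Row gauge = 18/5 = 3.6 rows/cm; 50.5 × 3.6 = 181.80 → 182 rows.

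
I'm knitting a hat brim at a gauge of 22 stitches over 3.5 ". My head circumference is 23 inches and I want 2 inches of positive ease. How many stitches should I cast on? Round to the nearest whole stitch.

CO 157 sts.

Finished = 23 + 2 = 25 in.
22 / 3.5 = 6.286 sts per inch.
25.00 × 6.286 = 157.14 sts.
→ 157 sts.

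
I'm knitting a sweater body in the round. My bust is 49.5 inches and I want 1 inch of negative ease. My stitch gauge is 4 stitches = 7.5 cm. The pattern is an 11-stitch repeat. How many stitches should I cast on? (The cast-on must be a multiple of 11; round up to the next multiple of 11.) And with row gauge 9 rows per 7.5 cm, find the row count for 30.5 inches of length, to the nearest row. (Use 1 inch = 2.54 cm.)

Cast on 66 stitches; work 93 rows.

Finished = 49.5 − 1 = 48.5 inches.
48.5 inches × 2.54 = 123.19 cm.
4/7.5 = 0.533 sts per cm; 123.19 × 0.533 = 65.70 sts.
Next multiple of 11 → 66.
30.5 inches = 77.47 cm; × 1.2 = 92.96 → 93 rows.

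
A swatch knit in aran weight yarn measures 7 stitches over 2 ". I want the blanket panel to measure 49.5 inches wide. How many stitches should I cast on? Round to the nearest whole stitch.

CO 173 sts.

7 stitches / 2 in = 3.5 stitches per inch.
49.5 × 3.5 = 173.25 stitches.
Round to nearest → 173.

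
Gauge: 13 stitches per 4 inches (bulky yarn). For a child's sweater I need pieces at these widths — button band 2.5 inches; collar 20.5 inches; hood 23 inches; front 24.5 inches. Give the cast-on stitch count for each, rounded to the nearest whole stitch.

button band 8; collar 67; hood 75; front 80.

Rate = 13/4 = 3.25 sts per in.
button band: 2.5 × 3.25 = 8.12 → 8.
collar: 20.5 × 3.25 = 66.62 → 67.
hood: 23 × 3.25 = 74.75 → 75.
front: 24.5 × 3.25 = 79.62 → 80.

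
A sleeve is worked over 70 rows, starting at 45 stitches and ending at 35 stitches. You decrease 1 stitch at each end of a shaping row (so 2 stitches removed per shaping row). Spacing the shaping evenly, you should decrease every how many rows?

Stitches to remove: |35 − 45| = 10.
Shaping rows needed: 10 / 2 = 5.
70 rows / 5 = every 14 rows.

Decrease every 14th row.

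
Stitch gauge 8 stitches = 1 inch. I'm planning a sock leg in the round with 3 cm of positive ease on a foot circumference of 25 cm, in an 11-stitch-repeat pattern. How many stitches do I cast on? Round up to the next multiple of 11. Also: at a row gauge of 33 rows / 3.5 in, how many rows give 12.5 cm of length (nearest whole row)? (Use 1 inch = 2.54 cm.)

Finished = 25 + 3 = 28 cm.
28 cm × 1/2.54 = 11.02 inches.
8/1 = 8 sts per in; 11.02 × 8 = 88.19 sts.
Next multiple of 11 → 99.
12.5 cm = 4.92 inches; × 9.429 = 46.40 → 46 rows.

Cast on 99 stitches; work 46 rows.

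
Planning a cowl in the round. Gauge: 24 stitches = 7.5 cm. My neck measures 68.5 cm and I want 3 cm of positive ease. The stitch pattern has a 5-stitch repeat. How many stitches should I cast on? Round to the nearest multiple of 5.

Finished = 68.5 + 3 = 71.5 cm.
24 / 7.5 = 3.2 sts/cm.
71.5 × 3.2 = 228.80 sts.
Nearest multiple of 5: 230.

230 stitches.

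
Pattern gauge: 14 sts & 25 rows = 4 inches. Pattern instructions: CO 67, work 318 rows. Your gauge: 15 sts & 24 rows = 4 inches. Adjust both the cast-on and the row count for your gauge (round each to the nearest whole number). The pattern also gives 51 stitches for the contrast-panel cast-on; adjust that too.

Stitches: 67 × 15/14 = 71.79 → 72.
Rows: 318 × 24/25 = 305.28 → 305.
contrast-panel cast-on: 51 × 15/14 = 54.64 → 55.

Cast on 72 stitches; work 305 rows; contrast-panel cast-on 55 stitches.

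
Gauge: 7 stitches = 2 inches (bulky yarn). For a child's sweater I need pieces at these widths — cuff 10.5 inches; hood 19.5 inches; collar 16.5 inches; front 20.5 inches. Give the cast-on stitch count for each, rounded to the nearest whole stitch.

cuff 37; hood 68; collar 58; front 72.

Rate = 7/2 = 3.5 sts per in.
cuff: 10.5 × 3.5 = 36.75 → 37.
hood: 19.5 × 3.5 = 68.25 → 68.
collar: 16.5 × 3.5 = 57.75 → 58.
front: 20.5 × 3.5 = 71.75 → 72.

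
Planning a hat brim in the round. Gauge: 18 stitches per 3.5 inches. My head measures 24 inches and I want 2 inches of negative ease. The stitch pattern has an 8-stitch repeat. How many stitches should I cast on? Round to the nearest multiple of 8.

CO 112 sts.

Finished = 24 − 2 = 22 inches.
18 / 3.5 = 5.143 sts/in.
22 × 5.143 = 113.14 sts.
Nearest multiple of 8: 112.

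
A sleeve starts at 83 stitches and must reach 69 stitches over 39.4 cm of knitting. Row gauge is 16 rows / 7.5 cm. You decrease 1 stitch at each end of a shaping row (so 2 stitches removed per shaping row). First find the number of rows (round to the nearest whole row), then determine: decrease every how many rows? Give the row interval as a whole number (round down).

Decrease every 12th row.

Rows = 39.4 × 2.133 = 84.1 → 84 rows.
Stitches to remove: 14 → 7 shaping rows (at 2 st each).
84 / 7 = 12.00 → every 12 rows.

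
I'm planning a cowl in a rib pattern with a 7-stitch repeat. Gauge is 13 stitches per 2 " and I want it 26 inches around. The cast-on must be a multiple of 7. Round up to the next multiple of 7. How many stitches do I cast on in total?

CO 175 sts.

13 / 2 = 6.5 sts per inch.
26 × 6.5 = 169.00 sts.
Next multiple of 7: 175.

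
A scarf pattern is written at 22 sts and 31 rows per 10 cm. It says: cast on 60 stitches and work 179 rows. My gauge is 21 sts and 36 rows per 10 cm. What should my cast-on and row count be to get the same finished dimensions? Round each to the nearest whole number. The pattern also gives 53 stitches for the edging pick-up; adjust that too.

Cast on 57 stitches; work 208 rows; edging pick-up 51 stitches.

Stitches: 60 × 21/22 = 57.27 → 57.
Rows: 179 × 36/31 = 207.87 → 208.
edging pick-up: 53 × 21/22 = 50.59 → 51.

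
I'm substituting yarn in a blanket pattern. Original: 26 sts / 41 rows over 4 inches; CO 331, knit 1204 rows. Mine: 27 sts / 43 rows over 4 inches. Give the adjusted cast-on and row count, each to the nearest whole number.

Stitches: 331 × 27/26 = 343.73 → 344.
Rows: 1204 × 43/41 = 1262.73 → 1263.

Cast on 344 stitches; work 1263 rows.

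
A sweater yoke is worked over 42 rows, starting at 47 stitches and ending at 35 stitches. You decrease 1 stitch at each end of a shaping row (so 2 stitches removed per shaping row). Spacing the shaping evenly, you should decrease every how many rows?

Stitches to remove: |35 − 47| = 12.
Shaping rows needed: 12 / 2 = 6.
42 rows / 6 = every 7 rows.

Decrease every 7th row.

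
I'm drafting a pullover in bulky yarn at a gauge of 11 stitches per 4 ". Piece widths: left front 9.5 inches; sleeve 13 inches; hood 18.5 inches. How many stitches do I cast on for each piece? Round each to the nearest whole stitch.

left front 26; sleeve 36; hood 51.

Rate = 11/4 = 2.75 sts per in.
left front: 9.5 × 2.75 = 26.12 → 26.
sleeve: 13 × 2.75 = 35.75 → 36.
hood: 18.5 × 2.75 = 50.88 → 51.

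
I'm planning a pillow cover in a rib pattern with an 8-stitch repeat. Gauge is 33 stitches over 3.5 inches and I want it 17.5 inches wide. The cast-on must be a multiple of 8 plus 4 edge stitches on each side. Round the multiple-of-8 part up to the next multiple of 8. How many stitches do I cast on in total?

Cast on 168 stitches.

33 / 3.5 = 9.429 sts per inch.
17.5 × 9.429 = 165.00 sts.
Less 8 edge sts → 157.00 for the repeat.
Next multiple of 8: 160.
Add back 8 edge sts → 168.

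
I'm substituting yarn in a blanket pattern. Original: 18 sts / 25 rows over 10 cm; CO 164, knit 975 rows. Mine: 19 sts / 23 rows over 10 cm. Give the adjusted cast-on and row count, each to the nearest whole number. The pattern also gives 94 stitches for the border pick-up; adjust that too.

Cast on 173 stitches; work 897 rows; border pick-up 99 stitches.

Stitches: 164 × 19/18 = 173.11 → 173.
Rows: 975 × 23/25 = 897.00 → 897.
border pick-up: 94 × 19/18 = 99.22 → 99.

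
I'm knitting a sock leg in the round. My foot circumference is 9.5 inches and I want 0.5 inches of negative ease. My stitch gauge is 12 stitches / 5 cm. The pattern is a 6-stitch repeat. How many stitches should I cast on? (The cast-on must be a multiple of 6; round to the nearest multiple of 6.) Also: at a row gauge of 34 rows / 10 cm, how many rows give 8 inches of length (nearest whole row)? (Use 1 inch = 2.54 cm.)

Cast on 54 stitches; work 69 rows.

Finished = 9.5 − 0.5 = 9 inches.
9 inches × 2.54 = 22.86 cm.
12/5 = 2.4 sts per cm; 22.86 × 2.4 = 54.86 sts.
Nearest multiple of 6 → 54.
8 inches = 20.32 cm; × 3.4 = 69.09 → 69 rows.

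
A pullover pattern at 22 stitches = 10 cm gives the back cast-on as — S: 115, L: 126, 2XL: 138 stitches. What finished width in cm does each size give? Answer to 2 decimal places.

22/10 = 2.2 sts per cm.
S: 115 / 2.2 = 52.273 → 52.27 cm.
L: 126 / 2.2 = 57.273 → 57.27 cm.
2XL: 138 / 2.2 = 62.727 → 62.73 cm.

S 52.27 cm; L 57.27 cm; 2XL 62.73 cm.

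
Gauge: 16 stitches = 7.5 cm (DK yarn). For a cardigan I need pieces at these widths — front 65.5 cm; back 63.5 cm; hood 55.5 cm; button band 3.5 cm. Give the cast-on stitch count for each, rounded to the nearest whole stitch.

front 140; back 135; hood 118; button band 7.

Rate = 16/7.5 = 2.133 sts per cm.
front: 65.5 × 2.133 = 139.73 → 140.
back: 63.5 × 2.133 = 135.47 → 135.
hood: 55.5 × 2.133 = 118.40 → 118.
button band: 3.5 × 2.133 = 7.47 → 7.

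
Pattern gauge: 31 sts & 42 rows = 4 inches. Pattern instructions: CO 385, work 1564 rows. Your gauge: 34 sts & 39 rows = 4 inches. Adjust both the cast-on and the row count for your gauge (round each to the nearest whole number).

Cast on 422 stitches; work 1452 rows.

Stitches: 385 × 34/31 = 422.26 → 422.
Rows: 1564 × 39/42 = 1452.29 → 1452.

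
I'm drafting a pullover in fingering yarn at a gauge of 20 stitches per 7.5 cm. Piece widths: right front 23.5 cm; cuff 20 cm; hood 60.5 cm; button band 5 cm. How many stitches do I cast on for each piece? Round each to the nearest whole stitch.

Rate = 20/7.5 = 2.667 sts per cm.
right front: 23.5 × 2.667 = 62.67 → 63.
cuff: 20 × 2.667 = 53.33 → 53.
hood: 60.5 × 2.667 = 161.33 → 161.
button band: 5 × 2.667 = 13.33 → 13.

right front 63; cuff 53; hood 161; button band 13.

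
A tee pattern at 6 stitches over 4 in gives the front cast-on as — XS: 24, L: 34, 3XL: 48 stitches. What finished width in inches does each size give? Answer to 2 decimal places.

XS 16.00 inches; L 22.67 inches; 3XL 32.00 inches.

6/4 = 1.5 sts per in.
XS: 24 / 1.5 = 16.000 → 16.00 in.
L: 34 / 1.5 = 22.667 → 22.67 in.
3XL: 48 / 1.5 = 32.000 → 32.00 in.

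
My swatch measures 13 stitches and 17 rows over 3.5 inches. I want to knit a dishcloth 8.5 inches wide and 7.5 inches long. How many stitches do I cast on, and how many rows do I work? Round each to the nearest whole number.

Stitch gauge = 13/3.5 = 3.714 sts/in; 8.5 × 3.714 = 31.57 → 32 sts.
Row gauge = 17/3.5 = 4.857 rows/in; 7.5 × 4.857 = 36.43 → 36 rows.

Cast on 32 stitches and work 36 rows.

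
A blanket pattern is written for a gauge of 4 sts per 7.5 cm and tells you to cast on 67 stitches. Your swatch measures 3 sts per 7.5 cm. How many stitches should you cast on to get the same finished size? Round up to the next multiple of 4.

Scale factor = 3 / 4 = 0.750.
67 × 3 / 4 = 50.25 sts.
→ 52 sts.

Cast on 52 stitches.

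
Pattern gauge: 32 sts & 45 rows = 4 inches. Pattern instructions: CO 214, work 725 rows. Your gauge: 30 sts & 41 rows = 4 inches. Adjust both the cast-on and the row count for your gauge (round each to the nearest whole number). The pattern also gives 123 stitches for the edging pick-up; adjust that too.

Stitches: 214 × 30/32 = 200.62 → 201.
Rows: 725 × 41/45 = 660.56 → 661.
edging pick-up: 123 × 30/32 = 115.31 → 115.

Cast on 201 stitches; work 661 rows; edging pick-up 115 stitches.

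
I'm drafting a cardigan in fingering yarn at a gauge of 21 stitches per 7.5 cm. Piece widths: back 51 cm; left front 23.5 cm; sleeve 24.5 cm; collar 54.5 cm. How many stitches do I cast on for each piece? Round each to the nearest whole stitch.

back 143; left front 66; sleeve 69; collar 153.

Rate = 21/7.5 = 2.8 sts per cm.
back: 51 × 2.8 = 142.80 → 143.
left front: 23.5 × 2.8 = 65.80 → 66.
sleeve: 24.5 × 2.8 = 68.60 → 69.
collar: 54.5 × 2.8 = 152.60 → 153.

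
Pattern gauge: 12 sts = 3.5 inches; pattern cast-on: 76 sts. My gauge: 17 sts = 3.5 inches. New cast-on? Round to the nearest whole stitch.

108 stitches.

Scale factor = 17 / 12 = 1.417.
76 × 17 / 12 = 107.67 sts.
→ 108 sts.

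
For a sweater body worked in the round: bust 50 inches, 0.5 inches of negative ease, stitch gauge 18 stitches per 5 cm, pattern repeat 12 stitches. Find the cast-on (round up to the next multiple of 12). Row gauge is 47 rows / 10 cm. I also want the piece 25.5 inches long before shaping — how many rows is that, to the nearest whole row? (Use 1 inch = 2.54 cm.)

Cast on 456 stitches; work 304 rows.

Finished = 50 − 0.5 = 49.5 inches.
49.5 inches × 2.54 = 125.73 cm.
18/5 = 3.6 sts per cm; 125.73 × 3.6 = 452.63 sts.
Next multiple of 12 → 456.
25.5 inches = 64.77 cm; × 4.7 = 304.42 → 304 rows.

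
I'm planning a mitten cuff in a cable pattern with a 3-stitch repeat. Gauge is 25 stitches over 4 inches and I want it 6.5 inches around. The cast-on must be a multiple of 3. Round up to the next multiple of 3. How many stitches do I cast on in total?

Cast on 42 stitches.

25 / 4 = 6.25 sts per inch.
6.5 × 6.25 = 40.62 sts.
Next multiple of 3: 42.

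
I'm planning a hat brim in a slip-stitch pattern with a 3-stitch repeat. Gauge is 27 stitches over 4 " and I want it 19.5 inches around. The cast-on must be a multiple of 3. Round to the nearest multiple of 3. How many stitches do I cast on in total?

CO 132 sts.

27 / 4 = 6.75 sts per inch.
19.5 × 6.75 = 131.62 sts.
Nearest multiple of 3: 132.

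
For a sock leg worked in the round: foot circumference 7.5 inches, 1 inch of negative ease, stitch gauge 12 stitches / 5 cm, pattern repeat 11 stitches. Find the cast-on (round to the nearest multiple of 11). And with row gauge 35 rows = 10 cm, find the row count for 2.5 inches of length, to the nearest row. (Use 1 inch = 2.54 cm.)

Cast on 44 stitches; work 22 rows.

Finished = 7.5 − 1 = 6.5 inches.
6.5 inches × 2.54 = 16.51 cm.
12/5 = 2.4 sts per cm; 16.51 × 2.4 = 39.62 sts.
Nearest multiple of 11 → 44.
2.5 inches = 6.35 cm; × 3.5 = 22.23 → 22 rows.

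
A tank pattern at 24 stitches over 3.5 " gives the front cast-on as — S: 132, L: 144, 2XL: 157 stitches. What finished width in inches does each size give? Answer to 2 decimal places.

S 19.25 inches; L 21.00 inches; 2XL 22.90 inches.

24/3.5 = 6.857 sts per in.
S: 132 / 6.857 = 19.250 → 19.25 in.
L: 144 / 6.857 = 21.000 → 21.00 in.
2XL: 157 / 6.857 = 22.896 → 22.90 in.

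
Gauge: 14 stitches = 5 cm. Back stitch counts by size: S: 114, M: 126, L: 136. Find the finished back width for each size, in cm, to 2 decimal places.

14/5 = 2.8 sts per cm.
S: 114 / 2.8 = 40.714 → 40.71 cm.
M: 126 / 2.8 = 45.000 → 45.00 cm.
L: 136 / 2.8 = 48.571 → 48.57 cm.

S 40.71 cm; M 45.00 cm; L 48.57 cm.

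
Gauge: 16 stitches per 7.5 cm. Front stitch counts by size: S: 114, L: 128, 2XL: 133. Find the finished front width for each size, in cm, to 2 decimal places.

16/7.5 = 2.133 sts per cm.
S: 114 / 2.133 = 53.438 → 53.44 cm.
L: 128 / 2.133 = 60.000 → 60.00 cm.
2XL: 133 / 2.133 = 62.344 → 62.34 cm.

S 53.44 cm; L 60.00 cm; 2XL 62.34 cm.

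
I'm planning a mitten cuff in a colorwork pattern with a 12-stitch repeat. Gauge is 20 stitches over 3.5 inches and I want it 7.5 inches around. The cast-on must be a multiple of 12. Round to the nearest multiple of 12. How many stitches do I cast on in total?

20 / 3.5 = 5.714 sts per inch.
7.5 × 5.714 = 42.86 sts.
Nearest multiple of 12: 48.

48 stitches.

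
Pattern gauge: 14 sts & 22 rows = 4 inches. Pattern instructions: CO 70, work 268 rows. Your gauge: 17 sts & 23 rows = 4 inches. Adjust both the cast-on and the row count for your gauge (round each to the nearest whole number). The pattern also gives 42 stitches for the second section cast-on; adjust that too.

Stitches: 70 × 17/14 = 85.00 → 85.
Rows: 268 × 23/22 = 280.18 → 280.
second section cast-on: 42 × 17/14 = 51.00 → 51.

Cast on 85 stitches; work 280 rows; second section cast-on 51 stitches.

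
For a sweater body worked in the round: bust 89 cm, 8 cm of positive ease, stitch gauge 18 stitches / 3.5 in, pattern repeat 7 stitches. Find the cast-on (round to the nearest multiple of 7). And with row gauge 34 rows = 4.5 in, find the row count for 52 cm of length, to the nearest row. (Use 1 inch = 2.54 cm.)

Cast on 196 stitches; work 155 rows.

Finished = 89 + 8 = 97 cm.
97 cm × 1/2.54 = 38.19 inches.
18/3.5 = 5.143 sts per in; 38.19 × 5.143 = 196.40 sts.
Nearest multiple of 7 → 196.
52 cm = 20.47 inches; × 7.556 = 154.68 → 155 rows.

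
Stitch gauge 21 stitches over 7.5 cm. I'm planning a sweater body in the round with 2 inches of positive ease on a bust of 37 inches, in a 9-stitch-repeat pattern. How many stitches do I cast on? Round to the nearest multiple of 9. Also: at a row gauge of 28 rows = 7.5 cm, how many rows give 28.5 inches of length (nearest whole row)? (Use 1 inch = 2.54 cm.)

Cast on 279 stitches; work 270 rows.

Finished = 37 + 2 = 39 inches.
39 inches × 2.54 = 99.06 cm.
21/7.5 = 2.8 sts per cm; 99.06 × 2.8 = 277.37 sts.
Nearest multiple of 9 → 279.
28.5 inches = 72.39 cm; × 3.733 = 270.26 → 270 rows.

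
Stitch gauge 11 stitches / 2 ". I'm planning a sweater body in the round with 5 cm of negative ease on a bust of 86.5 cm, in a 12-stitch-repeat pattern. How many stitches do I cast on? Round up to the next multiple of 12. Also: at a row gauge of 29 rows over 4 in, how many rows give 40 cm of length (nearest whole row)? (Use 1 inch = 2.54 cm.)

Cast on 180 stitches; work 114 rows.

Finished = 86.5 − 5 = 81.5 cm.
81.5 cm × 1/2.54 = 32.09 inches.
11/2 = 5.5 sts per in; 32.09 × 5.5 = 176.48 sts.
Next multiple of 12 → 180.
40 cm = 15.75 inches; × 7.25 = 114.17 → 114 rows.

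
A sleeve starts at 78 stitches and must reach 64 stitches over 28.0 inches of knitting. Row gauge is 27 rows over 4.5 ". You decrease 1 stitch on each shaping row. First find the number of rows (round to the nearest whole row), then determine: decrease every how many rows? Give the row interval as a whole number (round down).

Rows = 28.0 × 6 = 168.0 → 168 rows.
Stitches to remove: 14 → 14 shaping rows (at 1 st each).
168 / 14 = 12.00 → every 12 rows.

Decrease every 12th row.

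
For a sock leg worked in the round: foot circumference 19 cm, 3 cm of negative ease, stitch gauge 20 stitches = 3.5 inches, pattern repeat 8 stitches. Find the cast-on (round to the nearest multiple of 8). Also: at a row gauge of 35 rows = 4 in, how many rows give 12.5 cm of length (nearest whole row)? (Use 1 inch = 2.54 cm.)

Finished = 19 − 3 = 16 cm.
16 cm × 1/2.54 = 6.30 inches.
20/3.5 = 5.714 sts per in; 6.30 × 5.714 = 36.00 sts.
Nearest multiple of 8 → 32.
12.5 cm = 4.92 inches; × 8.75 = 43.06 → 43 rows.

Cast on 32 stitches; work 43 rows.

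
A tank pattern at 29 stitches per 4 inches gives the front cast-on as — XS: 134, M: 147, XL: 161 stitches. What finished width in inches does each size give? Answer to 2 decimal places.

29/4 = 7.25 sts per in.
XS: 134 / 7.25 = 18.483 → 18.48 in.
M: 147 / 7.25 = 20.276 → 20.28 in.
XL: 161 / 7.25 = 22.207 → 22.21 in.

XS 18.48 inches; M 20.28 inches; XL 22.21 inches.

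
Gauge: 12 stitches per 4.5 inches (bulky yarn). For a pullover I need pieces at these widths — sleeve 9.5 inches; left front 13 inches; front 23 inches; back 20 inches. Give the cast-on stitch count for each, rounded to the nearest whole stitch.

Rate = 12/4.5 = 2.667 sts per in.
sleeve: 9.5 × 2.667 = 25.33 → 25.
left front: 13 × 2.667 = 34.67 → 35.
front: 23 × 2.667 = 61.33 → 61.
back: 20 × 2.667 = 53.33 → 53.

sleeve 25; left front 35; front 61; back 53.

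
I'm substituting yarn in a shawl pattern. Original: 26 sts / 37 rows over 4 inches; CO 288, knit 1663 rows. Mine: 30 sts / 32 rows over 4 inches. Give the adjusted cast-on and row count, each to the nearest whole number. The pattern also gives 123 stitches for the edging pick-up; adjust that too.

Stitches: 288 × 30/26 = 332.31 → 332.
Rows: 1663 × 32/37 = 1438.27 → 1438.
edging pick-up: 123 × 30/26 = 141.92 → 142.

Cast on 332 stitches; work 1438 rows; edging pick-up 142 stitches.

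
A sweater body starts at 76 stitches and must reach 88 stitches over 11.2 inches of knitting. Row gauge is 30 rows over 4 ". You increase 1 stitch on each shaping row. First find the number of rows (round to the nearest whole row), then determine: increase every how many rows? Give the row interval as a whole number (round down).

Increase every 7th row.

Rows = 11.2 × 7.5 = 84.0 → 84 rows.
Stitches to add: 12 → 12 shaping rows (at 1 st each).
84 / 12 = 7.00 → every 7 rows.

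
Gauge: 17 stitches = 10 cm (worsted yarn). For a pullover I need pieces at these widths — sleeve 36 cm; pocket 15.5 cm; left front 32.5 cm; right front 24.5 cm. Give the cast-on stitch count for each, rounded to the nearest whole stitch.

sleeve 61; pocket 26; left front 55; right front 42.

Rate = 17/10 = 1.7 sts per cm.
sleeve: 36 × 1.7 = 61.20 → 61.
pocket: 15.5 × 1.7 = 26.35 → 26.
left front: 32.5 × 1.7 = 55.25 → 55.
right front: 24.5 × 1.7 = 41.65 → 42.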